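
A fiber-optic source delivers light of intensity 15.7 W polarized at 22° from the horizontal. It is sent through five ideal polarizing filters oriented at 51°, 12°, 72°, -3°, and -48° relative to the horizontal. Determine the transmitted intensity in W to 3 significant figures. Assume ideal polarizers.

I ≈ 0.0607 W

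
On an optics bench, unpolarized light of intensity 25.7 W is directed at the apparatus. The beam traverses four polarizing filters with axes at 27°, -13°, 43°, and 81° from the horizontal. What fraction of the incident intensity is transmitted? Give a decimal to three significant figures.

I/I₀ ≈ 0.0570

Unpolarized light through the first polarizer → I₁ = 25.7 W/2 = 12.85 W, polarized at 27°.
I₂ = I₁ · cos²(40°) = 12.85 · 0.5868 = 7.541 W.
I₃ = I₂ · cos²(56°) = 7.541 · 0.3127 = 2.358 W.
I₄ = I₃ · cos²(38°) = 2.358 · 0.621 = 1.464 W.
Transmitted fraction = 0.05697.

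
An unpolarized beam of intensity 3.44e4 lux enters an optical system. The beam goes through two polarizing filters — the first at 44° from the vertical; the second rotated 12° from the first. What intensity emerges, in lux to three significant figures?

I ≈ 1.65e4 lux

Unpolarized light through the first polarizer → I₁ = 3.44e4 lux/2 = 1.72e+04 lux, polarized at 44°.
I₂ = I₁ · cos²(12°) = 1.72e+04 · 0.9568 = 1.646e+04 lux.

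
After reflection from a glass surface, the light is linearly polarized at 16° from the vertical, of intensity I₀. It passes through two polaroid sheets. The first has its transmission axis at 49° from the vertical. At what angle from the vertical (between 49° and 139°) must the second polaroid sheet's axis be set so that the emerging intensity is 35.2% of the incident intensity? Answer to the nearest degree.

By Malus's law, I₁ = I₀ cos²(49° − 16°) = I₀ cos²(33°) = 0.7034 I₀.
Need I₂/I₀ = 0.352, so cos²(θ − 49°) = 0.352 / 0.7034 = 0.5004.
θ − 49° = arccos(√0.5004) = 45.0°, giving θ ≈ 49 + 45.0 = 94.0°.

θ ≈ 94°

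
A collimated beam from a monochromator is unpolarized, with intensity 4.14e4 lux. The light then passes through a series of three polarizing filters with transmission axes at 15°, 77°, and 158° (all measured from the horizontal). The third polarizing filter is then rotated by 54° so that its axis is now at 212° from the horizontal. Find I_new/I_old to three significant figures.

Before rotation:
Unpolarized light through the first polarizer → I₁ = ½ I₀, now polarized at 15°.
I₂ = I₁ cos²(77° − 15°) = 0.5 I₀ · cos²(62°) = 0.1102 I₀.
I₃ = I₂ cos²(158° − 77°) = 0.1102 I₀ · cos²(81°) = 0.002697 I₀.
After rotation:
Unpolarized light through the first polarizer → I₁ = ½ I₀, now polarized at 15°.
I₂ = I₁ cos²(77° − 15°) = 0.5 I₀ · cos²(62°) = 0.1102 I₀.
Angle between axes 2 and 3: 45°. I₃ = 0.1102 I₀ · cos²(45°) = 0.0551 I₀.
Ratio = 0.0551 / 0.002697 = 20.43.

I_new/I_old ≈ 20.4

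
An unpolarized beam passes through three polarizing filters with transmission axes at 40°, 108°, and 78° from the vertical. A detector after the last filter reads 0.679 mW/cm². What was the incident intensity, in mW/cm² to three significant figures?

Unpolarized light through the first polarizer → I₁ = ½ I₀, now polarized at 40°.
I₂ = I₁ cos²(108° − 40°) = 0.5 I₀ · cos²(68°) = 0.07017 I₀.
I₃ = I₂ cos²(78° − 108°) = 0.07017 I₀ · cos²(30°) = 0.05262 I₀.
So 0.679 mW/cm² = 0.05262 I₀, giving I₀ = 0.679/0.05262 = 12.9 mW/cm².

I₀ ≈ 12.9 mW/cm²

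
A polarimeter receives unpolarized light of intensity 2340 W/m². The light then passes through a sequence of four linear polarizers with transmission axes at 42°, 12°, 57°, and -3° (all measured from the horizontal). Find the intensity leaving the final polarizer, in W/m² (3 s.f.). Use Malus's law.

Unpolarized light through the first polarizer → I₁ = 2340 W/m²/2 = 1170 W/m², polarized at 42°.
I₂ = I₁ · cos²(30°) = 1170 · 0.75 = 877.5 W/m².
I₃ = I₂ · cos²(45°) = 877.5 · 0.5 = 438.8 W/m².
I₄ = I₃ · cos²(60°) = 438.8 · 0.25 = 109.7 W/m².

I ≈ 110 W/m²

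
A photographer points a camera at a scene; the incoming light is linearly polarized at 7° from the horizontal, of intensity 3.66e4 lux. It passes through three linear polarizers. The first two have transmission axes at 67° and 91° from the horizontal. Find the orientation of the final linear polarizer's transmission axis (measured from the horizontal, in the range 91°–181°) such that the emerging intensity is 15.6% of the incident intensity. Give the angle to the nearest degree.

θ ≈ 121°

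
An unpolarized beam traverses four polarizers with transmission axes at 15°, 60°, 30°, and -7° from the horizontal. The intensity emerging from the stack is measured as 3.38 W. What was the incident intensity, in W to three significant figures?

I₀ ≈ 28.3 W

Unpolarized light through the first polarizer → I₁ = ½ I₀, now polarized at 15°.
I₂ = I₁ cos²(60° − 15°) = 0.5 I₀ · cos²(45°) = 0.25 I₀.
I₃ = I₂ cos²(30° − 60°) = 0.25 I₀ · cos²(30°) = 0.1875 I₀.
I₄ = I₃ cos²(-7° − 30°) = 0.1875 I₀ · cos²(37°) = 0.1196 I₀.
So 3.38 W = 0.1196 I₀, giving I₀ = 3.38/0.1196 = 28.26 W.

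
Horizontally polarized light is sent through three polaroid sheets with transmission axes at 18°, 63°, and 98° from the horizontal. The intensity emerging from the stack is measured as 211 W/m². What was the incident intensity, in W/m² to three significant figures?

I₁ = I₀ cos²(18° − 0°) = I₀ cos²(18°) = 0.9045 I₀.
I₂ = I₁ cos²(63° − 18°) = 0.9045 I₀ · cos²(45°) = 0.4523 I₀.
I₃ = I₂ cos²(98° − 63°) = 0.4523 I₀ · cos²(35°) = 0.3035 I₀.
So 211 W/m² = 0.3035 I₀, giving I₀ = 211/0.3035 = 695.3 W/m².

I₀ ≈ 695 W/m²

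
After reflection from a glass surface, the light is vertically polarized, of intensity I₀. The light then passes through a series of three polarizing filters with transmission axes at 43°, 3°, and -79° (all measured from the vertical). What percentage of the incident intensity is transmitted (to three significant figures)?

≈ 0.608%

By Malus's law, I₁ = I₀ cos²(43° − 0°) = I₀ cos²(43°) = 0.5349 I₀.
I₂ = I₁ cos²(3° − 43°) = 0.5349 I₀ · cos²(40°) = 0.3139 I₀.
I₃ = I₂ cos²(-79° − 3°) = 0.3139 I₀ · cos²(82°) = 0.00608 I₀.
That is 0.608% of the incident intensity.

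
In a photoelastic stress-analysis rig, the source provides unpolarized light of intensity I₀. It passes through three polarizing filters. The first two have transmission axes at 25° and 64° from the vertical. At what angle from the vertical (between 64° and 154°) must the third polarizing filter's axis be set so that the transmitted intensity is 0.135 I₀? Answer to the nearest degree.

θ ≈ 112°

Unpolarized light through the first polarizer → I₁ = ½ I₀, now polarized at 25°.
I₂ = I₁ cos²(64° − 25°) = 0.5 I₀ · cos²(39°) = 0.302 I₀.
Need I₃/I₀ = 0.135, so cos²(θ − 64°) = 0.135 / 0.302 = 0.4471.
θ − 64° = arccos(√0.4471) = 48.0°, giving θ ≈ 64 + 48.0 = 112.0°.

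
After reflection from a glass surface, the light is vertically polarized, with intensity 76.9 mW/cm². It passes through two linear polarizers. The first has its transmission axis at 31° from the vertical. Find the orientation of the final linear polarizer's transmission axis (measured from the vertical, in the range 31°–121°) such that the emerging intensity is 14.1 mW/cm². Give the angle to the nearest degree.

θ ≈ 91°

I₁ = I₀ cos²(31° − 0°) = I₀ cos²(31°) = 0.7347 I₀.
Target fraction: 14.1 / 76.9 mW/cm² = 0.1834 of I₀.
Need I₂/I₀ = 0.1834, so cos²(θ − 31°) = 0.1834 / 0.7347 = 0.2496.
θ − 31° = arccos(√0.2496) = 60.0°, giving θ ≈ 31 + 60.0 = 91.0°.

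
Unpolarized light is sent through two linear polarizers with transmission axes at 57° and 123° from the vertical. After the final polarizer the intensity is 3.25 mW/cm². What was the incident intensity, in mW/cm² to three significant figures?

Unpolarized light through the first polarizer → I₁ = ½ I₀, now polarized at 57°.
I₂ = I₁ cos²(123° − 57°) = 0.5 I₀ · cos²(66°) = 0.08272 I₀.
So 3.25 mW/cm² = 0.08272 I₀, giving I₀ = 3.25/0.08272 = 39.29 mW/cm².

I₀ ≈ 39.3 mW/cm²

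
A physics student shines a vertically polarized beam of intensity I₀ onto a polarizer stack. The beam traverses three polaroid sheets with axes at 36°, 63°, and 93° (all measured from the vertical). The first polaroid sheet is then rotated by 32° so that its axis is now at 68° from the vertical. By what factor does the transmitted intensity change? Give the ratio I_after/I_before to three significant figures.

I_new/I_old ≈ 0.268

Before rotation:
By Malus's law, I₁ = I₀ cos²(36° − 0°) = I₀ cos²(36°) = 0.6545 I₀.
I₂ = I₁ cos²(63° − 36°) = 0.6545 I₀ · cos²(27°) = 0.5196 I₀.
I₃ = I₂ cos²(93° − 63°) = 0.5196 I₀ · cos²(30°) = 0.3897 I₀.
After rotation:
I₁ = I₀ cos²(68° − 0°) = I₀ cos²(68°) = 0.1403 I₀.
I₂ = I₁ cos²(63° − 68°) = 0.1403 I₀ · cos²(5°) = 0.1393 I₀.
I₃ = I₂ cos²(93° − 63°) = 0.1393 I₀ · cos²(30°) = 0.1044 I₀.
Ratio = 0.1044 / 0.3897 = 0.268.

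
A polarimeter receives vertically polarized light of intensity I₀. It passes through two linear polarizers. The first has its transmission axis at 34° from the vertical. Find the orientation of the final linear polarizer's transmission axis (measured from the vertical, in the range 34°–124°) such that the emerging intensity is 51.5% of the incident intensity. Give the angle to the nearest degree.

By Malus's law, I₁ = I₀ cos²(34° − 0°) = I₀ cos²(34°) = 0.6873 I₀.
Need I₂/I₀ = 0.515, so cos²(θ − 34°) = 0.515 / 0.6873 = 0.7493.
θ − 34° = arccos(√0.7493) = 30.0°, giving θ ≈ 34 + 30.0 = 64.0°.

θ ≈ 64°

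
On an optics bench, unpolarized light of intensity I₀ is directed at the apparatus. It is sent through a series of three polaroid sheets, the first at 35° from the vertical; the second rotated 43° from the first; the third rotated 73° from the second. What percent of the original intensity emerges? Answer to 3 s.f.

≈ 2.29%

Unpolarized light through the first polarizer → I₁ = ½ I₀, now polarized at 35°.
I₂ = I₁ cos²(43°) = 0.5 · 0.5349 I₀ = 0.2674 I₀.
I₃ = I₂ cos²(73°) = 0.2674 · 0.08548 I₀ = 0.02286 I₀.
That is 2.286% of the incident intensity.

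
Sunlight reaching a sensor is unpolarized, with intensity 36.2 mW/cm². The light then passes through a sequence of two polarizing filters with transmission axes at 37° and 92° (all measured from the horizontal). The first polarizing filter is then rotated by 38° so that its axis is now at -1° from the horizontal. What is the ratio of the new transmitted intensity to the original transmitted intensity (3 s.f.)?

I_new/I_old ≈ 0.00833

Before rotation:
Unpolarized light through the first polarizer → I₁ = ½ I₀, now polarized at 37°.
I₂ = I₁ cos²(92° − 37°) = 0.5 I₀ · cos²(55°) = 0.1645 I₀.
After rotation:
Unpolarized light through the first polarizer → I₁ = ½ I₀, now polarized at -1°.
Angle between axes 1 and 2: 87°. I₂ = 0.5 I₀ · cos²(87°) = 0.00137 I₀.
Ratio = 0.00137 / 0.1645 = 0.008326.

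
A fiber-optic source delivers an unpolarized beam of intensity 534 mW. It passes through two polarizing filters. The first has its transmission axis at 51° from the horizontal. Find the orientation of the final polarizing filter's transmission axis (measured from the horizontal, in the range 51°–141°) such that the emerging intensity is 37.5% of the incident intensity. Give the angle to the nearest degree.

θ ≈ 81°

Unpolarized light through the first polarizer → I₁ = ½ I₀, now polarized at 51°.
Need I₂/I₀ = 0.375, so cos²(θ − 51°) = 0.375 / 0.5 = 0.75.
θ − 51° = arccos(√0.75) = 30.0°, giving θ ≈ 51 + 30.0 = 81.0°.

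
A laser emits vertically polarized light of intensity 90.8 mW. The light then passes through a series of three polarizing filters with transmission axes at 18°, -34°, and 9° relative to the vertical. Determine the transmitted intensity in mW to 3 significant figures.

I ≈ 16.7 mW

I₁ = 90.8 mW · cos²(18°) = 82.13 mW.
I₂ = I₁ · cos²(52°) = 82.13 · 0.379 = 31.13 mW.
I₃ = I₂ · cos²(43°) = 31.13 · 0.5349 = 16.65 mW.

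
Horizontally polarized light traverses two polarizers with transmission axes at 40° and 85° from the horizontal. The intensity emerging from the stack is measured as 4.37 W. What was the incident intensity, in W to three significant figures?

I₀ ≈ 14.9 W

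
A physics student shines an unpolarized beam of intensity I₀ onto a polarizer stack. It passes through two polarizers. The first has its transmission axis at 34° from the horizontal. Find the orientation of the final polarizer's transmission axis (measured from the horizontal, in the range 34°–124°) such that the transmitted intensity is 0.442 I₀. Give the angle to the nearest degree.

θ ≈ 54°

Unpolarized light through the first polarizer → I₁ = ½ I₀, now polarized at 34°.
Need I₂/I₀ = 0.442, so cos²(θ − 34°) = 0.442 / 0.5 = 0.884.
θ − 34° = arccos(√0.884) = 19.9°, giving θ ≈ 34 + 19.9 = 53.9°.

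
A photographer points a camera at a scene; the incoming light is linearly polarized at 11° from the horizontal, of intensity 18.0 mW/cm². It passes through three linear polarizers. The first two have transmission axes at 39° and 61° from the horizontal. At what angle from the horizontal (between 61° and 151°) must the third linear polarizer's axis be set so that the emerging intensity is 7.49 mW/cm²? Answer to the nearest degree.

By Malus's law, I₁ = I₀ cos²(39° − 11°) = I₀ cos²(28°) = 0.7796 I₀.
I₂ = I₁ cos²(61° − 39°) = 0.7796 I₀ · cos²(22°) = 0.6702 I₀.
Target fraction: 7.49 / 18.0 mW/cm² = 0.4161 of I₀.
Need I₃/I₀ = 0.4161, so cos²(θ − 61°) = 0.4161 / 0.6702 = 0.6209.
θ − 61° = arccos(√0.6209) = 38.0°, giving θ ≈ 61 + 38.0 = 99.0°.

θ ≈ 99°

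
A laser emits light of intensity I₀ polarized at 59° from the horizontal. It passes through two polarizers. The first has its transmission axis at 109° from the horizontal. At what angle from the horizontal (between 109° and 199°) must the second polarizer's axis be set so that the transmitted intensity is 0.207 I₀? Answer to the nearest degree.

I₁ = I₀ cos²(109° − 59°) = I₀ cos²(50°) = 0.4132 I₀.
Need I₂/I₀ = 0.207, so cos²(θ − 109°) = 0.207 / 0.4132 = 0.501.
θ − 109° = arccos(√0.501) = 44.9°, giving θ ≈ 109 + 44.9 = 153.9°.

θ ≈ 154°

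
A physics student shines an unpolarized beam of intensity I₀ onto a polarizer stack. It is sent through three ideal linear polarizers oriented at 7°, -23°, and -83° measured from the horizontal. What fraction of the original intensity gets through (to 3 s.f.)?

≈ 0.0938 I₀

Unpolarized light through the first polarizer → I₁ = ½ I₀, now polarized at 7°.
I₂ = I₁ cos²(-23° − 7°) = 0.5 I₀ · cos²(30°) = 0.375 I₀.
I₃ = I₂ cos²(-83° + 23°) = 0.375 I₀ · cos²(60°) = 0.09375 I₀.
Transmitted fraction = 0.09375.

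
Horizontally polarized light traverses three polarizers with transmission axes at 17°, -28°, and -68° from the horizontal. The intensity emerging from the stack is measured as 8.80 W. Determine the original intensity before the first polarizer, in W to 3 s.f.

I₁ = I₀ cos²(17° − 0°) = I₀ cos²(17°) = 0.9145 I₀.
I₂ = I₁ cos²(-28° − 17°) = 0.9145 I₀ · cos²(45°) = 0.4573 I₀.
I₃ = I₂ cos²(-68° + 28°) = 0.4573 I₀ · cos²(40°) = 0.2683 I₀.
So 8.80 W = 0.2683 I₀, giving I₀ = 8.80/0.2683 = 32.8 W.

I₀ ≈ 32.8 W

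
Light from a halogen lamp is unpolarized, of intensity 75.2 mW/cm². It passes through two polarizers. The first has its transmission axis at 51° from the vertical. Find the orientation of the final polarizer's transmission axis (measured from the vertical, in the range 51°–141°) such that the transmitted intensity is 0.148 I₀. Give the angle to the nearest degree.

Unpolarized light through the first polarizer → I₁ = ½ I₀, now polarized at 51°.
Need I₂/I₀ = 0.148, so cos²(θ − 51°) = 0.148 / 0.5 = 0.296.
θ − 51° = arccos(√0.296) = 57.0°, giving θ ≈ 51 + 57.0 = 108.0°.

θ ≈ 108°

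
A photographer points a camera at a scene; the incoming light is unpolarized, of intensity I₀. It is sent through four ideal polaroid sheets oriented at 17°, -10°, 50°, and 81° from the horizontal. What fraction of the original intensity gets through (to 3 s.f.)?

Unpolarized light through the first polarizer → I₁ = ½ I₀, now polarized at 17°.
I₂ = I₁ cos²(-10° − 17°) = 0.5 I₀ · cos²(27°) = 0.3969 I₀.
I₃ = I₂ cos²(50° + 10°) = 0.3969 I₀ · cos²(60°) = 0.09924 I₀.
I₄ = I₃ cos²(81° − 50°) = 0.09924 I₀ · cos²(31°) = 0.07291 I₀.
Transmitted fraction = 0.07291.

≈ 0.0729 I₀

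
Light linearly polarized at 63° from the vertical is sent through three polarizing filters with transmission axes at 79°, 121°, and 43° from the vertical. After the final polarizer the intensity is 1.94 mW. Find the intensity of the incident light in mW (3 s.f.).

I₀ ≈ 87.9 mW

I₁ = I₀ cos²(79° − 63°) = I₀ cos²(16°) = 0.924 I₀.
I₂ = I₁ cos²(121° − 79°) = 0.924 I₀ · cos²(42°) = 0.5103 I₀.
I₃ = I₂ cos²(43° − 121°) = 0.5103 I₀ · cos²(78°) = 0.02206 I₀.
So 1.94 mW = 0.02206 I₀, giving I₀ = 1.94/0.02206 = 87.95 mW.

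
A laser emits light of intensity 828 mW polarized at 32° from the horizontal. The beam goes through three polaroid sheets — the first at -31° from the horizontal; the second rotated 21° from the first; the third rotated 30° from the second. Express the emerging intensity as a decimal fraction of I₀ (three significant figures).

I₁ = 828 mW · cos²(63°) = 170.7 mW.
I₂ = I₁ · cos²(21°) = 170.7 · 0.8716 = 148.7 mW.
I₃ = I₂ · cos²(30°) = 148.7 · 0.75 = 111.6 mW.
Transmitted fraction = 0.1347.

I/I₀ ≈ 0.135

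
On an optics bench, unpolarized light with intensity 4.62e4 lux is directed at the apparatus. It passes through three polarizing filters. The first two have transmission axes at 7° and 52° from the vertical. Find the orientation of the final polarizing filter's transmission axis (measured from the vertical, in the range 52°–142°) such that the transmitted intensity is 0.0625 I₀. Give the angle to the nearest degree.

θ ≈ 112°

Unpolarized light through the first polarizer → I₁ = ½ I₀, now polarized at 7°.
I₂ = I₁ cos²(52° − 7°) = 0.5 I₀ · cos²(45°) = 0.25 I₀.
Need I₃/I₀ = 0.0625, so cos²(θ − 52°) = 0.0625 / 0.25 = 0.25.
θ − 52° = arccos(√0.25) = 60.0°, giving θ ≈ 52 + 60.0 = 112.0°.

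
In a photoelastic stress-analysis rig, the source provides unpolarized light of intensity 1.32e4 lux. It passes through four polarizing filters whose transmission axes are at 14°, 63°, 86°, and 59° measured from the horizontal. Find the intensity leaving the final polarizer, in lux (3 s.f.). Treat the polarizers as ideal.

Unpolarized light through the first polarizer → I₁ = 1.32e4 lux/2 = 6600 lux, polarized at 14°.
I₂ = I₁ · cos²(49°) = 6600 · 0.4304 = 2841 lux.
I₃ = I₂ · cos²(23°) = 2841 · 0.8473 = 2407 lux.
I₄ = I₃ · cos²(27°) = 2407 · 0.7939 = 1911 lux.

I ≈ 1910 lux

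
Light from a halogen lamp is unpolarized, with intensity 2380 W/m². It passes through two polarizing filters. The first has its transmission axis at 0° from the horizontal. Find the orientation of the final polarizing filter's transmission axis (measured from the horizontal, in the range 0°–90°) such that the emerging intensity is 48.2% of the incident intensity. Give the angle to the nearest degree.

θ ≈ 11°

Unpolarized light through the first polarizer → I₁ = ½ I₀, now polarized at 0°.
Need I₂/I₀ = 0.482, so cos²(θ − 0°) = 0.482 / 0.5 = 0.964.
θ − 0° = arccos(√0.964) = 10.9°, giving θ ≈ 0 + 10.9 = 10.9°.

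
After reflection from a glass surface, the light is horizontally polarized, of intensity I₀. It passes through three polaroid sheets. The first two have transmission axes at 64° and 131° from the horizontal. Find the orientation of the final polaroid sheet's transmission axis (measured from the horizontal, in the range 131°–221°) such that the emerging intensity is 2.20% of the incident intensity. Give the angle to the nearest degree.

θ ≈ 161°

By Malus's law, I₁ = I₀ cos²(64° − 0°) = I₀ cos²(64°) = 0.1922 I₀.
I₂ = I₁ cos²(131° − 64°) = 0.1922 I₀ · cos²(67°) = 0.02934 I₀.
Need I₃/I₀ = 0.022, so cos²(θ − 131°) = 0.022 / 0.02934 = 0.7499.
θ − 131° = arccos(√0.7499) = 30.0°, giving θ ≈ 131 + 30.0 = 161.0°.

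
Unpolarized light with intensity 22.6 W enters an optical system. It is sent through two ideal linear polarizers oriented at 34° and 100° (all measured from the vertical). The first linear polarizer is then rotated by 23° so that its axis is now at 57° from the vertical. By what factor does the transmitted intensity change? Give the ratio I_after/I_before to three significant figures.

Before rotation:
Unpolarized light through the first polarizer → I₁ = ½ I₀, now polarized at 34°.
I₂ = I₁ cos²(100° − 34°) = 0.5 I₀ · cos²(66°) = 0.08272 I₀.
After rotation:
Unpolarized light through the first polarizer → I₁ = ½ I₀, now polarized at 57°.
I₂ = I₁ cos²(100° − 57°) = 0.5 I₀ · cos²(43°) = 0.2674 I₀.
Ratio = 0.2674 / 0.08272 = 3.233.

I_new/I_old ≈ 3.23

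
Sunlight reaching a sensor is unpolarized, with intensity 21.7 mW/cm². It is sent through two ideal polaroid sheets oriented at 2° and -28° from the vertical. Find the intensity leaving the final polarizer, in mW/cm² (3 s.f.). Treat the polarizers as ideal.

I ≈ 8.14 mW/cm²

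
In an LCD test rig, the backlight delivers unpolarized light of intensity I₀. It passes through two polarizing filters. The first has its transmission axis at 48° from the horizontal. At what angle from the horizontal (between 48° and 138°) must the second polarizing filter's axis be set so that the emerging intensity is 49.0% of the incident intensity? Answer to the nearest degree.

Unpolarized light through the first polarizer → I₁ = ½ I₀, now polarized at 48°.
Need I₂/I₀ = 0.49, so cos²(θ − 48°) = 0.49 / 0.5 = 0.98.
θ − 48° = arccos(√0.98) = 8.1°, giving θ ≈ 48 + 8.1 = 56.1°.

θ ≈ 56°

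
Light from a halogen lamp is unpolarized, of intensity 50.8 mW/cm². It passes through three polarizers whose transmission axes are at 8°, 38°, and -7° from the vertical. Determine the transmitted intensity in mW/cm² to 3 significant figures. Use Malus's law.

I ≈ 9.53 mW/cm²

Unpolarized light through the first polarizer → I₁ = 50.8 mW/cm²/2 = 25.4 mW/cm², polarized at 8°.
I₂ = I₁ · cos²(30°) = 25.4 · 0.75 = 19.05 mW/cm².
I₃ = I₂ · cos²(45°) = 19.05 · 0.5 = 9.525 mW/cm².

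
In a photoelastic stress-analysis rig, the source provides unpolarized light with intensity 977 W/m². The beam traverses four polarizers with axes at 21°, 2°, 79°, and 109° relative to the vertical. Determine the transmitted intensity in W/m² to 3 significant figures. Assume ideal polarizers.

Unpolarized light through the first polarizer → I₁ = 977 W/m²/2 = 488.5 W/m², polarized at 21°.
I₂ = I₁ · cos²(19°) = 488.5 · 0.894 = 436.7 W/m².
I₃ = I₂ · cos²(77°) = 436.7 · 0.0506 = 22.1 W/m².
I₄ = I₃ · cos²(30°) = 22.1 · 0.75 = 16.57 W/m².

I ≈ 16.6 W/m²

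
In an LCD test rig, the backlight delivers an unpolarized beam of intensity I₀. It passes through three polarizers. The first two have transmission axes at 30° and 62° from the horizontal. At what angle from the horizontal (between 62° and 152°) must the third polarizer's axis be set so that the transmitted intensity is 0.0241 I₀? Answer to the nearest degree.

θ ≈ 137°

Unpolarized light through the first polarizer → I₁ = ½ I₀, now polarized at 30°.
I₂ = I₁ cos²(62° − 30°) = 0.5 I₀ · cos²(32°) = 0.3596 I₀.
Need I₃/I₀ = 0.0241, so cos²(θ − 62°) = 0.0241 / 0.3596 = 0.06702.
θ − 62° = arccos(√0.06702) = 75.0°, giving θ ≈ 62 + 75.0 = 137.0°.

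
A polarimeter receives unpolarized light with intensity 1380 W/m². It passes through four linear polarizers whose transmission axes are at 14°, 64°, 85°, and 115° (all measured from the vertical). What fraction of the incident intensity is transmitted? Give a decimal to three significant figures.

I/I₀ ≈ 0.135

Unpolarized light through the first polarizer → I₁ = 1380 W/m²/2 = 690 W/m², polarized at 14°.
I₂ = I₁ · cos²(50°) = 690 · 0.4132 = 285.1 W/m².
I₃ = I₂ · cos²(21°) = 285.1 · 0.8716 = 248.5 W/m².
I₄ = I₃ · cos²(30°) = 248.5 · 0.75 = 186.4 W/m².
Transmitted fraction = 0.135.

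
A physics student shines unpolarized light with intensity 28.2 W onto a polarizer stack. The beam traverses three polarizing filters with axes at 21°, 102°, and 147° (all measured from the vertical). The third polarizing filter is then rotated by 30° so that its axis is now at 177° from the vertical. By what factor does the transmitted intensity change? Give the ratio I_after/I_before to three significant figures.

Before rotation:
Unpolarized light through the first polarizer → I₁ = ½ I₀, now polarized at 21°.
I₂ = I₁ cos²(102° − 21°) = 0.5 I₀ · cos²(81°) = 0.01224 I₀.
I₃ = I₂ cos²(147° − 102°) = 0.01224 I₀ · cos²(45°) = 0.006118 I₀.
After rotation:
Unpolarized light through the first polarizer → I₁ = ½ I₀, now polarized at 21°.
I₂ = I₁ cos²(102° − 21°) = 0.5 I₀ · cos²(81°) = 0.01224 I₀.
I₃ = I₂ cos²(177° − 102°) = 0.01224 I₀ · cos²(75°) = 0.0008196 I₀.
Ratio = 0.0008196 / 0.006118 = 0.134.

I_new/I_old ≈ 0.134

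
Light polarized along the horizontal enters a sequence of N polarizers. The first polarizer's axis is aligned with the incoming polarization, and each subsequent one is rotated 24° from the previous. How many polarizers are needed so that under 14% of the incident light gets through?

N = 12

First polarizer is aligned with the polarization: full transmission.
Each further stage multiplies by cos²(24°) = 0.8346.
After N polarizers: T = 0.8346^(N−1). Require T < 0.14 ⇒ N−1 > ln(0.14)/ln(0.8346) = 10.87, so N−1 ≥ 11 and N = 12.
Check: N=12 gives T = 0.1368 < 0.14; N=11 gives T = 0.1639.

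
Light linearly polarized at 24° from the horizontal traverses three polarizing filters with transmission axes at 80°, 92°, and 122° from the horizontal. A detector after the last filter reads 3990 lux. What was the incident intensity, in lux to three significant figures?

By Malus's law, I₁ = I₀ cos²(80° − 24°) = I₀ cos²(56°) = 0.3127 I₀.
I₂ = I₁ cos²(92° − 80°) = 0.3127 I₀ · cos²(12°) = 0.2992 I₀.
I₃ = I₂ cos²(122° − 92°) = 0.2992 I₀ · cos²(30°) = 0.2244 I₀.
So 3990 lux = 0.2244 I₀, giving I₀ = 3990/0.2244 = 1.778e+04 lux.

I₀ ≈ 1.78e4 lux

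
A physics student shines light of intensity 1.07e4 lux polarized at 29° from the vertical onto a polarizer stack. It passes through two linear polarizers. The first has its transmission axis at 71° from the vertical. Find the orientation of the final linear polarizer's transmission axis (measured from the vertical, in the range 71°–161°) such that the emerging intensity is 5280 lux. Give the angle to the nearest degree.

θ ≈ 90°

By Malus's law, I₁ = I₀ cos²(71° − 29°) = I₀ cos²(42°) = 0.5523 I₀.
Target fraction: 5280 / 1.07e4 lux = 0.4935 of I₀.
Need I₂/I₀ = 0.4935, so cos²(θ − 71°) = 0.4935 / 0.5523 = 0.8935.
θ − 71° = arccos(√0.8935) = 19.0°, giving θ ≈ 71 + 19.0 = 90.0°.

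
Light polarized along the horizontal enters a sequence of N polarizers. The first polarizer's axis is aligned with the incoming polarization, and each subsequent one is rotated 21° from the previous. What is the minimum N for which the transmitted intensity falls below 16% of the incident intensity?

First polarizer is aligned with the polarization: full transmission.
Each further stage multiplies by cos²(21°) = 0.8716.
After N polarizers: T = 0.8716^(N−1). Require T < 0.16 ⇒ N−1 > ln(0.16)/ln(0.8716) = 13.33, so N−1 ≥ 14 and N = 15.
Check: N=15 gives T = 0.146 < 0.16; N=14 gives T = 0.1675.

N = 15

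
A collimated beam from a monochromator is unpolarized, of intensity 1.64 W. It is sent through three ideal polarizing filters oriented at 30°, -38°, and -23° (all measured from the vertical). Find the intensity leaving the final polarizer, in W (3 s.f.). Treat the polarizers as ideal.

I ≈ 0.107 W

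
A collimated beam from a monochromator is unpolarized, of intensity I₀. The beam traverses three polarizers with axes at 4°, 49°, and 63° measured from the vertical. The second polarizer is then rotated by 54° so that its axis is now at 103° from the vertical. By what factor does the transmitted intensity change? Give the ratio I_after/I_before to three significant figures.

Before rotation:
Unpolarized light through the first polarizer → I₁ = ½ I₀, now polarized at 4°.
I₂ = I₁ cos²(49° − 4°) = 0.5 I₀ · cos²(45°) = 0.25 I₀.
I₃ = I₂ cos²(63° − 49°) = 0.25 I₀ · cos²(14°) = 0.2354 I₀.
After rotation:
Unpolarized light through the first polarizer → I₁ = ½ I₀, now polarized at 4°.
Angle between axes 1 and 2: 81°. I₂ = 0.5 I₀ · cos²(81°) = 0.01224 I₀.
I₃ = I₂ cos²(63° − 103°) = 0.01224 I₀ · cos²(40°) = 0.00718 I₀.
Ratio = 0.00718 / 0.2354 = 0.03051.

I_new/I_old ≈ 0.0305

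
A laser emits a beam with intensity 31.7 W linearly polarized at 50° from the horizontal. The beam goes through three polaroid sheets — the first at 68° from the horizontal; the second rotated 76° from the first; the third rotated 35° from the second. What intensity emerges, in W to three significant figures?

I₁ = 31.7 W · cos²(18°) = 28.67 W.
I₂ = I₁ · cos²(76°) = 28.67 · 0.05853 = 1.678 W.
I₃ = I₂ · cos²(35°) = 1.678 · 0.671 = 1.126 W.

I ≈ 1.13 W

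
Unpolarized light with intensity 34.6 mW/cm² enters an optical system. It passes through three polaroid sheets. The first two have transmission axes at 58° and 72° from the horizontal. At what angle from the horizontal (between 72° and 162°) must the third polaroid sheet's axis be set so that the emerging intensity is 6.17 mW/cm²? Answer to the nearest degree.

θ ≈ 124°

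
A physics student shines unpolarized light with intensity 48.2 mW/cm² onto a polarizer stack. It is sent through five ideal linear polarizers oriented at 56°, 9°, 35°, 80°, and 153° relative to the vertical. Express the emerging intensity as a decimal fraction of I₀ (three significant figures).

I/I₀ ≈ 0.00803

Unpolarized light through the first polarizer → I₁ = 48.2 mW/cm²/2 = 24.1 mW/cm², polarized at 56°.
I₂ = I₁ · cos²(47°) = 24.1 · 0.4651 = 11.21 mW/cm².
I₃ = I₂ · cos²(26°) = 11.21 · 0.8078 = 9.055 mW/cm².
I₄ = I₃ · cos²(45°) = 9.055 · 0.5 = 4.528 mW/cm².
I₅ = I₄ · cos²(73°) = 4.528 · 0.08548 = 0.387 mW/cm².
Transmitted fraction = 0.00803.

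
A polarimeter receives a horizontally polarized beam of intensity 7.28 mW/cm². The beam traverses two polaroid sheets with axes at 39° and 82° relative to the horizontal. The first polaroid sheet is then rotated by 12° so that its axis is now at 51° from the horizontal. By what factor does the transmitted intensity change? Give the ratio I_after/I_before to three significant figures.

Before rotation:
I₁ = I₀ cos²(39° − 0°) = I₀ cos²(39°) = 0.604 I₀.
I₂ = I₁ cos²(82° − 39°) = 0.604 I₀ · cos²(43°) = 0.323 I₀.
After rotation:
I₁ = I₀ cos²(51° − 0°) = I₀ cos²(51°) = 0.396 I₀.
I₂ = I₁ cos²(82° − 51°) = 0.396 I₀ · cos²(31°) = 0.291 I₀.
Ratio = 0.291 / 0.323 = 0.9008.

I_new/I_old ≈ 0.901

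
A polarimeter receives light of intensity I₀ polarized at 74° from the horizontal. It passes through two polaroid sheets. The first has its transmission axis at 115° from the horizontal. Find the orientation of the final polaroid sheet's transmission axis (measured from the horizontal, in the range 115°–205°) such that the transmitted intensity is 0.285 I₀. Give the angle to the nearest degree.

By Malus's law, I₁ = I₀ cos²(115° − 74°) = I₀ cos²(41°) = 0.5696 I₀.
Need I₂/I₀ = 0.285, so cos²(θ − 115°) = 0.285 / 0.5696 = 0.5004.
θ − 115° = arccos(√0.5004) = 45.0°, giving θ ≈ 115 + 45.0 = 160.0°.

θ ≈ 160°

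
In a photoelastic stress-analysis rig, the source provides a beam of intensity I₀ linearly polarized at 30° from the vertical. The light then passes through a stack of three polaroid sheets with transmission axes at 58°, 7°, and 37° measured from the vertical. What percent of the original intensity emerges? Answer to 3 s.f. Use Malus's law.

≈ 23.2%

By Malus's law, I₁ = I₀ cos²(58° − 30°) = I₀ cos²(28°) = 0.7796 I₀.
I₂ = I₁ cos²(7° − 58°) = 0.7796 I₀ · cos²(51°) = 0.3088 I₀.
I₃ = I₂ cos²(37° − 7°) = 0.3088 I₀ · cos²(30°) = 0.2316 I₀.
That is 23.16% of the incident intensity.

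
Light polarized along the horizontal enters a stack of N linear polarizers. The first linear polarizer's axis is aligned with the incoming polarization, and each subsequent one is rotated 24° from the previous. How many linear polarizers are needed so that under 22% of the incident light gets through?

N = 10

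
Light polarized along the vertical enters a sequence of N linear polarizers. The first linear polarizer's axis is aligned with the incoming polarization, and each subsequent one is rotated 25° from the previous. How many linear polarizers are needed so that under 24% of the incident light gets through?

N = 9

First polarizer is aligned with the polarization: full transmission.
Each further stage multiplies by cos²(25°) = 0.8214.
After N polarizers: T = 0.8214^(N−1). Require T < 0.24 ⇒ N−1 > ln(0.24)/ln(0.8214) = 7.25, so N−1 ≥ 8 and N = 9.
Check: N=9 gives T = 0.2072 < 0.24; N=8 gives T = 0.2523.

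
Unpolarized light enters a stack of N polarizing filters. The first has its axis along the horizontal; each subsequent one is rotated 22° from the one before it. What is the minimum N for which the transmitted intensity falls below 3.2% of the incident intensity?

First polarizer halves the unpolarized light: factor 1/2.
Each further stage multiplies by cos²(22°) = 0.8597.
After N polarizers: T = 0.5·0.8597^(N−1). Require T < 0.032 ⇒ N−1 > ln(0.032/0.5)/ln(0.8597) = 18.18, so N−1 ≥ 19 and N = 20.
Check: N=20 gives T = 0.02827 < 0.032; N=19 gives T = 0.03288.

N = 20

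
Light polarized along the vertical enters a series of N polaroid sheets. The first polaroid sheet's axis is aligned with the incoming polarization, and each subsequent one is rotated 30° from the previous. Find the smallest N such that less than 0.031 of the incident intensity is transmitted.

N = 14

First polarizer is aligned with the polarization: full transmission.
Each further stage multiplies by cos²(30°) = 0.75.
After N polarizers: T = 0.75^(N−1). Require T < 0.031 ⇒ N−1 > ln(0.031)/ln(0.75) = 12.08, so N−1 ≥ 13 and N = 14.
Check: N=14 gives T = 0.02376 < 0.031; N=13 gives T = 0.03168.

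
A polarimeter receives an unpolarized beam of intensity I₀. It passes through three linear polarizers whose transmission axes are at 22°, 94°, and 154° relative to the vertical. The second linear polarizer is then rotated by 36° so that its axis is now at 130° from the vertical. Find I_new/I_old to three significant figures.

I_new/I_old ≈ 3.34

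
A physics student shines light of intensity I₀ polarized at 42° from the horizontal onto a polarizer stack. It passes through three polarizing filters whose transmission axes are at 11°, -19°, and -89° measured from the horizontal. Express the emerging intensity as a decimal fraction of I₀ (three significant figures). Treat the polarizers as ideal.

By Malus's law, I₁ = I₀ cos²(11° − 42°) = I₀ cos²(31°) = 0.7347 I₀.
I₂ = I₁ cos²(-19° − 11°) = 0.7347 I₀ · cos²(30°) = 0.5511 I₀.
I₃ = I₂ cos²(-89° + 19°) = 0.5511 I₀ · cos²(70°) = 0.06446 I₀.
Transmitted fraction = 0.06446.

≈ 0.0645 I₀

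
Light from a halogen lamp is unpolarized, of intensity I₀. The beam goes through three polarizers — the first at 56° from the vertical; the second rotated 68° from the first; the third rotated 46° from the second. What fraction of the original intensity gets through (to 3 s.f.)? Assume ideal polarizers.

≈ 0.0339 I₀

Unpolarized light through the first polarizer → I₁ = ½ I₀, now polarized at 56°.
I₂ = I₁ cos²(68°) = 0.5 · 0.1403 I₀ = 0.07017 I₀.
I₃ = I₂ cos²(46°) = 0.07017 · 0.4826 I₀ = 0.03386 I₀.
Transmitted fraction = 0.03386.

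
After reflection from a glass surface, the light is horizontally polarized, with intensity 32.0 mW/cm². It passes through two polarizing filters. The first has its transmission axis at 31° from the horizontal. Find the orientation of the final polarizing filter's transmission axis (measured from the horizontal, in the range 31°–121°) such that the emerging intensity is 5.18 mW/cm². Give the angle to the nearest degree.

By Malus's law, I₁ = I₀ cos²(31° − 0°) = I₀ cos²(31°) = 0.7347 I₀.
Target fraction: 5.18 / 32.0 mW/cm² = 0.1619 of I₀.
Need I₂/I₀ = 0.1619, so cos²(θ − 31°) = 0.1619 / 0.7347 = 0.2203.
θ − 31° = arccos(√0.2203) = 62.0°, giving θ ≈ 31 + 62.0 = 93.0°.

θ ≈ 93°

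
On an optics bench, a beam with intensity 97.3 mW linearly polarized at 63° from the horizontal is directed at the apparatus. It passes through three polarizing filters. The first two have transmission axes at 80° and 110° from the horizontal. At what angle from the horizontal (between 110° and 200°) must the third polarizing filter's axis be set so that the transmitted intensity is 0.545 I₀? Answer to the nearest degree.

I₁ = I₀ cos²(80° − 63°) = I₀ cos²(17°) = 0.9145 I₀.
I₂ = I₁ cos²(110° − 80°) = 0.9145 I₀ · cos²(30°) = 0.6859 I₀.
Need I₃/I₀ = 0.545, so cos²(θ − 110°) = 0.545 / 0.6859 = 0.7946.
θ − 110° = arccos(√0.7946) = 27.0°, giving θ ≈ 110 + 27.0 = 137.0°.

θ ≈ 137°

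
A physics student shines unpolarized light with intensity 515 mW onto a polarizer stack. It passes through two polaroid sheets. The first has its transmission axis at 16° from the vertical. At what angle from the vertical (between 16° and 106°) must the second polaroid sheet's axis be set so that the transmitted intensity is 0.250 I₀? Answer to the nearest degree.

θ ≈ 61°

Unpolarized light through the first polarizer → I₁ = ½ I₀, now polarized at 16°.
Need I₂/I₀ = 0.25, so cos²(θ − 16°) = 0.25 / 0.5 = 0.5.
θ − 16° = arccos(√0.5) = 45.0°, giving θ ≈ 16 + 45.0 = 61.0°.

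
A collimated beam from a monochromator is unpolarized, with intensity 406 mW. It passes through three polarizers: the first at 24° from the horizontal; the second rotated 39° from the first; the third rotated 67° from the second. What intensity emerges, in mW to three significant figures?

Unpolarized light through the first polarizer → I₁ = 406 mW/2 = 203 mW, polarized at 24°.
I₂ = I₁ · cos²(39°) = 203 · 0.604 = 122.6 mW.
I₃ = I₂ · cos²(67°) = 122.6 · 0.1527 = 18.72 mW.

I ≈ 18.7 mW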